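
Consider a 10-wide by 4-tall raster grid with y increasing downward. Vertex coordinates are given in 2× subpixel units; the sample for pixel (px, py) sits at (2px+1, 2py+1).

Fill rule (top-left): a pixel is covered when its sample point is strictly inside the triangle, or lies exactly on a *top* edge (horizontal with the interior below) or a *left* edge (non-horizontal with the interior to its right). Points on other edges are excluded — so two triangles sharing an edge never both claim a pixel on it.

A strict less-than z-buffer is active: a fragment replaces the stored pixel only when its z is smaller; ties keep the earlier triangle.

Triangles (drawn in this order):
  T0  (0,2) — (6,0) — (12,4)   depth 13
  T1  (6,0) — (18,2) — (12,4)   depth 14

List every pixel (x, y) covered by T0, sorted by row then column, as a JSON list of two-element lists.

T0:
  2·area = 36
  edge (0, 2)→(6, 0): d=(6,-2) top-left  bias=+0
  edge (6, 0)→(12, 4): d=(6,4) right/bottom  bias=-1
  edge (12, 4)→(0, 2): d=(-12,-2) top-left  bias=+0
    (1,0)@(3, 1): e=[0,18,18] → #  [on edge]
    (2,0)@(5, 1): e=[4,10,22] → #
    (3,0)@(7, 1): e=[8,2,26] → #
    (4,0)@(9, 1): e=[12,-6,30] → ·
    (1,1)@(3, 3): e=[12,30,-6] → ·
    (2,1)@(5, 3): e=[16,22,-2] → ·
    (3,1)@(7, 3): e=[20,14,2] → #
    (4,1)@(9, 3): e=[24,6,6] → #
    (5,1)@(11, 3): e=[28,-2,10] → ·
    (3,2)@(7, 5): e=[32,26,-22] → ·
    (4,2)@(9, 5): e=[36,18,-18] → ·
  covered (5 px):
    · # # # · · · · · ·
    · · · # # · · · · ·
    · · · · · · · · · ·
    · · · · · · · · · ·
T1:
  2·area = 36
  edge (6, 0)→(18, 2): d=(12,2) right/bottom  bias=-1
  edge (18, 2)→(12, 4): d=(-6,2) right/bottom  bias=-1
  edge (12, 4)→(6, 0): d=(-6,-4) top-left  bias=+0
    (4,0)@(9, 1): e=[6,24,6] → #
    (5,0)@(11, 1): e=[2,20,14] → #
    (6,0)@(13, 1): e=[-2,16,22] → ·
    (4,1)@(9, 3): e=[30,12,-6] → ·
    (5,1)@(11, 3): e=[26,8,2] → #
    (6,1)@(13, 3): e=[22,4,10] → #
    (7,1)@(15, 3): e=[18,0,18] → ·  [on edge]
    (4,2)@(9, 5): e=[54,0,-18] → ·  [on edge]
    (5,2)@(11, 5): e=[50,-4,-10] → ·
    (6,2)@(13, 5): e=[46,-8,-2] → ·
    (1,3)@(3, 7): e=[90,0,-54] → ·  [on edge]
  covered (4 px):
    · · · · # # · · · ·
    · · · · · # # · · ·
    · · · · · · · · · ·
    · · · · · · · · · ·

Answer: [[1,0],[2,0],[3,0],[3,1],[4,1]]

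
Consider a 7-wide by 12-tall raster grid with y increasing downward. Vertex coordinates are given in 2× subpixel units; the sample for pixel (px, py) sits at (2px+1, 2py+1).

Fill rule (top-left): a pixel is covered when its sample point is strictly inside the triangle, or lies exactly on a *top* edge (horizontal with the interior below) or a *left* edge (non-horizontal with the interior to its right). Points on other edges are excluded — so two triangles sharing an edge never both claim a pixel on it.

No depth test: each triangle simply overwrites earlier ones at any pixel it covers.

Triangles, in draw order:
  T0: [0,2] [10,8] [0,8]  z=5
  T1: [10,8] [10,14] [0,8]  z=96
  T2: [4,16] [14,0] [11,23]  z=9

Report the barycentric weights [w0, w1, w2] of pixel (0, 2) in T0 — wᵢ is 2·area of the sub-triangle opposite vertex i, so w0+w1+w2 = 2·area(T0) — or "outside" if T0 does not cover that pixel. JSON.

T0:
  2·area = 60
  edge (0, 2)→(10, 8): d=(10,6) right/bottom  bias=-1
  edge (10, 8)→(0, 8): d=(-10,0) right/bottom  bias=-1
  edge (0, 8)→(0, 2): d=(0,-6) top-left  bias=+0
    (0,1)@(1, 3): e=[4,50,6] → #
    (1,1)@(3, 3): e=[-8,50,18] → ·
    (0,2)@(1, 5): e=[24,30,6] → #
    (1,2)@(3, 5): e=[12,30,18] → #
    (2,2)@(5, 5): e=[0,30,30] → ·  [on edge]
    (0,3)@(1, 7): e=[44,10,6] → #
    (2,3)@(5, 7): e=[20,10,30] → #
    (3,3)@(7, 7): e=[8,10,42] → #
    (4,3)@(9, 7): e=[-4,10,54] → ·
    (0,4)@(1, 9): e=[64,-10,6] → ·
    (1,4)@(3, 9): e=[52,-10,18] → ·
    (2,4)@(5, 9): e=[40,-10,30] → ·
  covered (7 px):
    · · · · · · ·
    # · · · · · ·
    # # · · · · ·
    # # # # · · ·
    · · · · · · ·
    · · · · · · ·
    · · · · · · ·
    · · · · · · ·
    · · · · · · ·
    · · · · · · ·
    · · · · · · ·
    · · · · · · ·
T1:
  2·area = 60
  edge (10, 8)→(10, 14): d=(0,6) right/bottom  bias=-1
  edge (10, 14)→(0, 8): d=(-10,-6) top-left  bias=+0
  edge (0, 8)→(10, 8): d=(10,0) top-left  bias=+0
    (1,4)@(3, 9): e=[42,8,10] → #
    (2,4)@(5, 9): e=[30,20,10] → #
    (3,4)@(7, 9): e=[18,32,10] → #
    (4,4)@(9, 9): e=[6,44,10] → #
    (5,4)@(11, 9): e=[-6,56,10] → ·
    (1,5)@(3, 11): e=[42,-12,30] → ·
    (2,5)@(5, 11): e=[30,0,30] → #  [on edge]
    (5,5)@(11, 11): e=[-6,36,30] → ·
    (2,6)@(5, 13): e=[30,-20,50] → ·
    (3,6)@(7, 13): e=[18,-8,50] → ·
    (4,6)@(9, 13): e=[6,4,50] → #
    (5,6)@(11, 13): e=[-6,16,50] → ·
  covered (8 px):
    · · · · · · ·
    · · · · · · ·
    · · · · · · ·
    · · · · · · ·
    · # # # # · ·
    · · # # # · ·
    · · · · # · ·
    · · · · · · ·
    · · · · · · ·
    · · · · · · ·
    · · · · · · ·
    · · · · · · ·
T2:
  2·area = 182
  edge (4, 16)→(14, 0): d=(10,-16) top-left  bias=+0
  edge (14, 0)→(11, 23): d=(-3,23) right/bottom  bias=-1
  edge (11, 23)→(4, 16): d=(-7,-7) top-left  bias=+0
    (6,1)@(13, 3): e=[14,14,154] → #
    (5,2)@(11, 5): e=[2,54,126] → #
    (5,3)@(11, 7): e=[22,48,112] → #
    (4,4)@(9, 9): e=[10,88,84] → #
    (6,4)@(13, 9): e=[74,-4,112] → ·
    (4,5)@(9, 11): e=[30,82,70] → #
    (6,5)@(13, 11): e=[94,-10,98] → ·
    (0,6)@(1, 13): e=[-78,260,0] → ·  [on edge]
    (3,6)@(7, 13): e=[18,122,42] → #
    (6,6)@(13, 13): e=[114,-16,84] → ·
    (1,7)@(3, 15): e=[-26,208,0] → ·  [on edge]
    (2,7)@(5, 15): e=[6,162,14] → #
    (2,8)@(5, 17): e=[26,156,0] → #  [on edge]
    (3,9)@(7, 19): e=[78,104,0] → #  [on edge]
    (4,10)@(9, 21): e=[130,52,0] → #  [on edge]
    (5,11)@(11, 23): e=[182,0,0] → ·  [on edge]
  covered (25 px):
    · · · · · · ·
    · · · · · · #
    · · · · · # #
    · · · · · # #
    · · · · # # ·
    · · · · # # ·
    · · · # # # ·
    · · # # # # ·
    · · # # # # ·
    · · · # # # ·
    · · · · # # ·
    · · · · · · ·

Final: [30,6,24]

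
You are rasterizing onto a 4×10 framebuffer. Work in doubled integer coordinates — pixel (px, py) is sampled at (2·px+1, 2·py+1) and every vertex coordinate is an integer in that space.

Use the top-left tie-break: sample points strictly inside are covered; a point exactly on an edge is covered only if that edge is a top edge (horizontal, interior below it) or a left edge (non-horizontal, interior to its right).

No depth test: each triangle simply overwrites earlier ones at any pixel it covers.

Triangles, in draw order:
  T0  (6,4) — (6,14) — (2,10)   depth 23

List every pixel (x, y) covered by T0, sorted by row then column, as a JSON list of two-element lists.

T0:
  2·area = 40
  edge (6, 4)→(6, 14): d=(0,10) right/bottom  bias=-1
  edge (6, 14)→(2, 10): d=(-4,-4) top-left  bias=+0
  edge (2, 10)→(6, 4): d=(4,-6) top-left  bias=+0
    (2,3)@(5, 7): e=[10,24,6] → █
    (3,3)@(7, 7): e=[-10,32,18] → ·
    (0,4)@(1, 9): e=[50,0,-10] → ·  [on edge]
    (1,4)@(3, 9): e=[30,8,2] → █
    (3,4)@(7, 9): e=[-10,24,26] → ·
    (1,5)@(3, 11): e=[30,0,10] → █  [on edge]
    (3,5)@(7, 11): e=[-10,16,34] → ·
    (1,6)@(3, 13): e=[30,-8,18] → ·
    (2,6)@(5, 13): e=[10,0,30] → █  [on edge]
    (3,6)@(7, 13): e=[-10,8,42] → ·
    (2,7)@(5, 15): e=[10,-8,38] → ·
    (3,7)@(7, 15): e=[-10,0,50] → ·  [on edge]
  covered (6 px):
    · · · ·
    · · · ·
    · · · ·
    · · █ ·
    · █ █ ·
    · █ █ ·
    · · █ ·
    · · · ·
    · · · ·
    · · · ·

Result: [[2,3],[1,4],[2,4],[1,5],[2,5],[2,6]]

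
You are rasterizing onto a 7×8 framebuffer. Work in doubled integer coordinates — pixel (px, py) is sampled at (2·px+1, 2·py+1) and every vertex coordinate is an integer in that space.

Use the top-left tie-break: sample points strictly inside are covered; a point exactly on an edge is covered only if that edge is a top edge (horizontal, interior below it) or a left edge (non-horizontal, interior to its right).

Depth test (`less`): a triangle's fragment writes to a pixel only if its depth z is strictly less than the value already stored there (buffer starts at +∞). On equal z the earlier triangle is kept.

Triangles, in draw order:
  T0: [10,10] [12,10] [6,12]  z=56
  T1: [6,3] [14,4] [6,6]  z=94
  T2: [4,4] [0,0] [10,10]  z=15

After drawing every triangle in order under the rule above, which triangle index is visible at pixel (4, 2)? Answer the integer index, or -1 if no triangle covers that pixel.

T0:
  2·area = 4
  edge (10, 10)→(12, 10): d=(2,0) top-left  bias=+0
  edge (12, 10)→(6, 12): d=(-6,2) right/bottom  bias=-1
  edge (6, 12)→(10, 10): d=(4,-2) top-left  bias=+0
    (4,5)@(9, 11): e=[2,0,2] → ·  [on edge]
    (1,6)@(3, 13): e=[6,0,-2] → ·  [on edge]
  covered (0 px):
    · · · · · · ·
    · · · · · · ·
    · · · · · · ·
    · · · · · · ·
    · · · · · · ·
    · · · · · · ·
    · · · · · · ·
    · · · · · · ·
T1:
  2·area = 24
  edge (6, 3)→(14, 4): d=(8,1) right/bottom  bias=-1
  edge (14, 4)→(6, 6): d=(-8,2) right/bottom  bias=-1
  edge (6, 6)→(6, 3): d=(0,-3) top-left  bias=+0
    (3,2)@(7, 5): e=[15,6,3] → #
    (4,2)@(9, 5): e=[13,2,9] → #
    (5,2)@(11, 5): e=[11,-2,15] → ·
    (3,3)@(7, 7): e=[31,-10,3] → ·
    (4,3)@(9, 7): e=[29,-14,9] → ·
  covered (2 px):
    · · · · · · ·
    · · · · · · ·
    · · · # # · ·
    · · · · · · ·
    · · · · · · ·
    · · · · · · ·
    · · · · · · ·
    · · · · · · ·
T2:
  degenerate (2·area = 0) — covers nothing

Z-buffer (winner per pixel, '.' = empty):
  . . . . . . .
  . . . . . . .
  . . . 1 1 . .
  . . . . . . .
  . . . . . . .
  . . . . . . .
  . . . . . . .
  . . . . . . .

Result: 1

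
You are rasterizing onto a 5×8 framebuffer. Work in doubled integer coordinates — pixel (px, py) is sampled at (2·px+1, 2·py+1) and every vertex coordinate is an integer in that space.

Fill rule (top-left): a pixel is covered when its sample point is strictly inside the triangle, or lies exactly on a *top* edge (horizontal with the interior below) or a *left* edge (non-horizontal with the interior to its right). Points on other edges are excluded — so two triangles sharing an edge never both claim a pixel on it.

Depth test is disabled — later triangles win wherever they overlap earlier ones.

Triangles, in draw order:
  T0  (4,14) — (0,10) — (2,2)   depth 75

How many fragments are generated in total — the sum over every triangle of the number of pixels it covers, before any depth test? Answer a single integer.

T0:
  2·area = 40
  edge (4, 14)→(0, 10): d=(-4,-4) top-left  bias=+0
  edge (0, 10)→(2, 2): d=(2,-8) top-left  bias=+0
  edge (2, 2)→(4, 14): d=(2,12) right/bottom  bias=-1
    (0,3)@(1, 7): e=[16,2,22] → X
    (1,3)@(3, 7): e=[24,18,-2] → .
    (0,4)@(1, 9): e=[8,6,26] → X
    (1,4)@(3, 9): e=[16,22,2] → X
    (2,4)@(5, 9): e=[24,38,-22] → .
    (0,5)@(1, 11): e=[0,10,30] → X  [on edge]
    (2,5)@(5, 11): e=[16,42,-18] → .
    (0,6)@(1, 13): e=[-8,14,34] → .
    (1,6)@(3, 13): e=[0,30,10] → X  [on edge]
    (2,6)@(5, 13): e=[8,46,-14] → .
    (1,7)@(3, 15): e=[-8,34,14] → .
    (2,7)@(5, 15): e=[0,50,-10] → .  [on edge]
  covered (6 px):
    . . . . .
    . . . . .
    . . . . .
    X . . . .
    X X . . .
    X X . . .
    . X . . .
    . . . . .

Final: 6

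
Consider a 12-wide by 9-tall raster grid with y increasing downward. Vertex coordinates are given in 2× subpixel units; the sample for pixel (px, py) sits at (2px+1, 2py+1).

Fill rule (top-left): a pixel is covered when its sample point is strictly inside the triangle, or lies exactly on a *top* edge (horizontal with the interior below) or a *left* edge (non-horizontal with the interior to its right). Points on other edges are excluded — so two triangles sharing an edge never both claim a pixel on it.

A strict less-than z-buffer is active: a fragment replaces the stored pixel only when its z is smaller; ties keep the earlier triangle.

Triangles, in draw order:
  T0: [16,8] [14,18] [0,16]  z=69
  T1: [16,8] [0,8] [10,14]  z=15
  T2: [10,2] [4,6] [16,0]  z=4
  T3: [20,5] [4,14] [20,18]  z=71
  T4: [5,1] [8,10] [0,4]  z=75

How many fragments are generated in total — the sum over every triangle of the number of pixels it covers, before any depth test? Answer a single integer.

T0:
  2·area = 144
  edge (16, 8)→(14, 18): d=(-2,10) right/bottom  bias=-1
  edge (14, 18)→(0, 16): d=(-14,-2) top-left  bias=+0
  edge (0, 16)→(16, 8): d=(16,-8) top-left  bias=+0
    (8,1)@(17, 3): e=[0,216,-72] → .  [on edge]
    (7,4)@(15, 9): e=[8,128,8] → X
    (8,4)@(17, 9): e=[-12,132,24] → .
    (5,5)@(11, 11): e=[44,92,8] → X
    (6,5)@(13, 11): e=[24,96,24] → X
    (8,5)@(17, 11): e=[-16,104,56] → .
    (3,6)@(7, 13): e=[80,56,8] → X
    (4,6)@(9, 13): e=[60,60,24] → X
    (7,6)@(15, 13): e=[0,72,72] → .  [on edge]
    (1,7)@(3, 15): e=[116,20,8] → X
    (2,7)@(5, 15): e=[96,24,24] → X
    (7,7)@(15, 15): e=[-4,44,104] → .
    (3,8)@(7, 17): e=[72,0,72] → X  [on edge]
  covered (18 px):
    . . . . . . . . . . . .
    . . . . . . . . . . . .
    . . . . . . . . . . . .
    . . . . . . . . . . . .
    . . . . . . . X . . . .
    . . . . . X X X . . . .
    . . . X X X X . . . . .
    . X X X X X X . . . . .
    . . . X X X X . . . . .
T1:
  2·area = 96  (B↔C swapped to make it positive)
  edge (16, 8)→(10, 14): d=(-6,6) right/bottom  bias=-1
  edge (10, 14)→(0, 8): d=(-10,-6) top-left  bias=+0
  edge (0, 8)→(16, 8): d=(16,0) top-left  bias=+0
    (11,0)@(23, 1): e=[0,208,-112] → .  [on edge]
    (10,1)@(21, 3): e=[0,176,-80] → .  [on edge]
    (9,2)@(19, 5): e=[0,144,-48] → .  [on edge]
    (8,3)@(17, 7): e=[0,112,-16] → .  [on edge]
    (1,4)@(3, 9): e=[72,8,16] → X
    (2,4)@(5, 9): e=[60,20,16] → X
    (3,4)@(7, 9): e=[48,32,16] → X
    (4,4)@(9, 9): e=[36,44,16] → X
    (5,4)@(11, 9): e=[24,56,16] → X
    (6,4)@(13, 9): e=[12,68,16] → X
    (7,4)@(15, 9): e=[0,80,16] → .  [on edge]
    (1,5)@(3, 11): e=[60,-12,48] → .
    (2,5)@(5, 11): e=[48,0,48] → X  [on edge]
    (6,5)@(13, 11): e=[0,48,48] → .  [on edge]
    (5,6)@(11, 13): e=[0,16,80] → .  [on edge]
    (4,7)@(9, 15): e=[0,-16,112] → .  [on edge]
    (3,8)@(7, 17): e=[0,-48,144] → .  [on edge]
    (7,8)@(15, 17): e=[-48,0,144] → .  [on edge]
  covered (11 px):
    . . . . . . . . . . . .
    . . . . . . . . . . . .
    . . . . . . . . . . . .
    . . . . . . . . . . . .
    . X X X X X X . . . . .
    . . X X X X . . . . . .
    . . . . X . . . . . . .
    . . . . . . . . . . . .
    . . . . . . . . . . . .
T2:
  2·area = 12  (B↔C swapped to make it positive)
  edge (10, 2)→(16, 0): d=(6,-2) top-left  bias=+0
  edge (16, 0)→(4, 6): d=(-12,6) right/bottom  bias=-1
  edge (4, 6)→(10, 2): d=(6,-4) top-left  bias=+0
    (6,0)@(13, 1): e=[0,6,6] → X  [on edge]
    (7,0)@(15, 1): e=[4,-6,14] → .
    (3,1)@(7, 3): e=[0,18,-6] → .  [on edge]
    (4,1)@(9, 3): e=[4,6,2] → X
    (5,1)@(11, 3): e=[8,-6,10] → .
    (6,1)@(13, 3): e=[12,-18,18] → .
    (0,2)@(1, 5): e=[0,30,-18] → .  [on edge]
    (4,2)@(9, 5): e=[16,-18,14] → .
  covered (2 px):
    . . . . . . X . . . . .
    . . . . X . . . . . . .
    . . . . . . . . . . . .
    . . . . . . . . . . . .
    . . . . . . . . . . . .
    . . . . . . . . . . . .
    . . . . . . . . . . . .
    . . . . . . . . . . . .
    . . . . . . . . . . . .
T3:
  2·area = 208  (B↔C swapped to make it positive)
  edge (20, 5)→(20, 18): d=(0,13) right/bottom  bias=-1
  edge (20, 18)→(4, 14): d=(-16,-4) top-left  bias=+0
  edge (4, 14)→(20, 5): d=(16,-9) top-left  bias=+0
    (8,3)@(17, 7): e=[39,164,5] → X
    (9,3)@(19, 7): e=[13,172,23] → X
    (10,3)@(21, 7): e=[-13,180,41] → .
    (6,4)@(13, 9): e=[91,116,1] → X
    (7,4)@(15, 9): e=[65,124,19] → X
    (10,4)@(21, 9): e=[-13,148,73] → .
    (5,5)@(11, 11): e=[117,76,15] → X
    (10,5)@(21, 11): e=[-13,116,105] → .
    (3,6)@(7, 13): e=[169,28,11] → X
    (4,6)@(9, 13): e=[143,36,29] → X
    (10,6)@(21, 13): e=[-13,84,137] → .
    (3,7)@(7, 15): e=[169,-4,43] → .
  covered (26 px):
    . . . . . . . . . . . .
    . . . . . . . . . . . .
    . . . . . . . . . . . .
    . . . . . . . . X X . .
    . . . . . . X X X X . .
    . . . . . X X X X X . .
    . . . X X X X X X X . .
    . . . . X X X X X X . .
    . . . . . . . . X X . .
T4:
  2·area = 54
  edge (5, 1)→(8, 10): d=(3,9) right/bottom  bias=-1
  edge (8, 10)→(0, 4): d=(-8,-6) top-left  bias=+0
  edge (0, 4)→(5, 1): d=(5,-3) top-left  bias=+0
    (2,0)@(5, 1): e=[0,54,0] → .  [on edge]
    (1,1)@(3, 3): e=[24,26,4] → X
    (2,1)@(5, 3): e=[6,38,10] → X
    (3,1)@(7, 3): e=[-12,50,16] → .
    (1,2)@(3, 5): e=[30,10,14] → X
    (3,2)@(7, 5): e=[-6,34,26] → .
    (1,3)@(3, 7): e=[36,-6,24] → .
    (2,3)@(5, 7): e=[18,6,30] → X
    (3,3)@(7, 7): e=[0,18,36] → .  [on edge]
    (2,4)@(5, 9): e=[24,-10,40] → .
    (3,4)@(7, 9): e=[6,2,46] → X
    (4,4)@(9, 9): e=[-12,14,52] → .
    (4,6)@(9, 13): e=[0,-18,72] → .  [on edge]
  covered (6 px):
    . . . . . . . . . . . .
    . X X . . . . . . . . .
    . X X . . . . . . . . .
    . . X . . . . . . . . .
    . . . X . . . . . . . .
    . . . . . . . . . . . .
    . . . . . . . . . . . .
    . . . . . . . . . . . .
    . . . . . . . . . . . .

Answer: 63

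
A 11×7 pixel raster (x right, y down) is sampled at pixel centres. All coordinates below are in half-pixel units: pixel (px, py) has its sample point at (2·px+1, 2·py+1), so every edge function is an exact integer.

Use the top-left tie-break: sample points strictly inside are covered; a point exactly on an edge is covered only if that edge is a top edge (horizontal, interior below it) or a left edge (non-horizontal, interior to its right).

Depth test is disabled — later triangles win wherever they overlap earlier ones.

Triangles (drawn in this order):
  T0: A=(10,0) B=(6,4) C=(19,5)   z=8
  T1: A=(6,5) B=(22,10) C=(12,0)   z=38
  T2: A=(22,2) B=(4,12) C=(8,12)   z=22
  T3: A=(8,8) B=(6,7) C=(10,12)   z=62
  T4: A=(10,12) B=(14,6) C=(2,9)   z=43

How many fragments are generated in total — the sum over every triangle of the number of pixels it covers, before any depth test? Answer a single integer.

T0:
  2·area = 56  (B↔C swapped to make it positive)
  edge (10, 0)→(19, 5): d=(9,5) right/bottom  bias=-1
  edge (19, 5)→(6, 4): d=(-13,-1) top-left  bias=+0
  edge (6, 4)→(10, 0): d=(4,-4) top-left  bias=+0
    (4,0)@(9, 1): e=[14,42,0] → █  [on edge]
    (5,0)@(11, 1): e=[4,44,8] → █
    (6,0)@(13, 1): e=[-6,46,16] → ·
    (3,1)@(7, 3): e=[42,14,0] → █  [on edge]
    (6,1)@(13, 3): e=[12,20,24] → █
    (7,1)@(15, 3): e=[2,22,32] → █
    (8,1)@(17, 3): e=[-8,24,40] → ·
    (2,2)@(5, 5): e=[70,-14,0] → ·  [on edge]
    (3,2)@(7, 5): e=[60,-12,8] → ·
    (4,2)@(9, 5): e=[50,-10,16] → ·
    (5,2)@(11, 5): e=[40,-8,24] → ·
    (6,2)@(13, 5): e=[30,-6,32] → ·
    (9,2)@(19, 5): e=[0,0,56] → ·  [on edge]
    (1,3)@(3, 7): e=[98,-42,0] → ·  [on edge]
    (0,4)@(1, 9): e=[126,-70,0] → ·  [on edge]
  covered (7 px):
    · · · · █ █ · · · · ·
    · · · █ █ █ █ █ · · ·
    · · · · · · · · · · ·
    · · · · · · · · · · ·
    · · · · · · · · · · ·
    · · · · · · · · · · ·
    · · · · · · · · · · ·
T1:
  2·area = 110  (B↔C swapped to make it positive)
  edge (6, 5)→(12, 0): d=(6,-5) top-left  bias=+0
  edge (12, 0)→(22, 10): d=(10,10) right/bottom  bias=-1
  edge (22, 10)→(6, 5): d=(-16,-5) top-left  bias=+0
    (5,0)@(11, 1): e=[1,20,89] → █
    (6,0)@(13, 1): e=[11,0,99] → ·  [on edge]
    (4,1)@(9, 3): e=[3,60,47] → █
    (6,1)@(13, 3): e=[23,20,67] → █
    (7,1)@(15, 3): e=[33,0,77] → ·  [on edge]
    (3,2)@(7, 5): e=[5,100,5] → █
    (7,2)@(15, 5): e=[45,20,45] → █
    (8,2)@(17, 5): e=[55,0,55] → ·  [on edge]
    (3,3)@(7, 7): e=[17,120,-27] → ·
    (4,3)@(9, 7): e=[27,100,-17] → ·
    (5,3)@(11, 7): e=[37,80,-7] → ·
    (6,3)@(13, 7): e=[47,60,3] → █
    (9,3)@(19, 7): e=[77,0,33] → ·  [on edge]
    (10,4)@(21, 9): e=[99,0,11] → ·  [on edge]
  covered (13 px):
    · · · · · █ · · · · ·
    · · · · █ █ █ · · · ·
    · · · █ █ █ █ █ · · ·
    · · · · · · █ █ █ · ·
    · · · · · · · · · █ ·
    · · · · · · · · · · ·
    · · · · · · · · · · ·
T2:
  2·area = 40  (B↔C swapped to make it positive)
  edge (22, 2)→(8, 12): d=(-14,10) right/bottom  bias=-1
  edge (8, 12)→(4, 12): d=(-4,0) right/bottom  bias=-1
  edge (4, 12)→(22, 2): d=(18,-10) top-left  bias=+0
    (8,2)@(17, 5): e=[8,28,4] → █
    (9,2)@(19, 5): e=[-12,28,24] → ·
    (6,3)@(13, 7): e=[20,20,0] → █  [on edge]
    (7,3)@(15, 7): e=[0,20,20] → ·  [on edge]
    (8,3)@(17, 7): e=[-20,20,40] → ·
    (5,4)@(11, 9): e=[12,12,16] → █
    (6,4)@(13, 9): e=[-8,12,36] → ·
    (3,5)@(7, 11): e=[24,4,12] → █
    (4,5)@(9, 11): e=[4,4,32] → █
    (5,5)@(11, 11): e=[-16,4,52] → ·
    (3,6)@(7, 13): e=[-4,-4,48] → ·
    (4,6)@(9, 13): e=[-24,-4,68] → ·
  covered (5 px):
    · · · · · · · · · · ·
    · · · · · · · · · · ·
    · · · · · · · · █ · ·
    · · · · · · █ · · · ·
    · · · · · █ · · · · ·
    · · · █ █ · · · · · ·
    · · · · · · · · · · ·
T3:
  2·area = 6  (B↔C swapped to make it positive)
  edge (8, 8)→(10, 12): d=(2,4) right/bottom  bias=-1
  edge (10, 12)→(6, 7): d=(-4,-5) top-left  bias=+0
  edge (6, 7)→(8, 8): d=(2,1) right/bottom  bias=-1
  covered (0 px):
    · · · · · · · · · · ·
    · · · · · · · · · · ·
    · · · · · · · · · · ·
    · · · · · · · · · · ·
    · · · · · · · · · · ·
    · · · · · · · · · · ·
    · · · · · · · · · · ·
T4:
  2·area = 60  (B↔C swapped to make it positive)
  edge (10, 12)→(2, 9): d=(-8,-3) top-left  bias=+0
  edge (2, 9)→(14, 6): d=(12,-3) top-left  bias=+0
  edge (14, 6)→(10, 12): d=(-4,6) right/bottom  bias=-1
    (5,3)@(11, 7): e=[43,3,14] → █
    (6,3)@(13, 7): e=[49,9,2] → █
    (7,3)@(15, 7): e=[55,15,-10] → ·
    (1,4)@(3, 9): e=[3,3,54] → █
    (2,4)@(5, 9): e=[9,9,42] → █
    (3,4)@(7, 9): e=[15,15,30] → █
    (4,4)@(9, 9): e=[21,21,18] → █
    (6,4)@(13, 9): e=[33,33,-6] → ·
    (1,5)@(3, 11): e=[-13,27,46] → ·
    (2,5)@(5, 11): e=[-7,33,34] → ·
    (3,5)@(7, 11): e=[-1,39,22] → ·
    (4,5)@(9, 11): e=[5,45,10] → █
  covered (8 px):
    · · · · · · · · · · ·
    · · · · · · · · · · ·
    · · · · · · · · · · ·
    · · · · · █ █ · · · ·
    · █ █ █ █ █ · · · · ·
    · · · · █ · · · · · ·
    · · · · · · · · · · ·

Final: 33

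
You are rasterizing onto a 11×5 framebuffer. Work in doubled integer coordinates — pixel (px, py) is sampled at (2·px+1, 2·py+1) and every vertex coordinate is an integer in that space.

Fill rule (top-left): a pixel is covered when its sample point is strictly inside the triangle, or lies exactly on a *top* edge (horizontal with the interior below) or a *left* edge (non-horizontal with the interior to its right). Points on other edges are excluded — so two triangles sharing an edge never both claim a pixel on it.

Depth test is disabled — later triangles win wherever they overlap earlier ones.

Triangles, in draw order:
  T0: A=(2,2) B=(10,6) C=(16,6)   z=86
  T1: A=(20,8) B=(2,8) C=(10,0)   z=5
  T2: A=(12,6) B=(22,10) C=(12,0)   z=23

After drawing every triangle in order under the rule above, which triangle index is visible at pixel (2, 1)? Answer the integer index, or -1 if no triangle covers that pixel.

T0:
  2·area = 24  (B↔C swapped to make it positive)
  edge (2, 2)→(16, 6): d=(14,4) right/bottom  bias=-1
  edge (16, 6)→(10, 6): d=(-6,0) right/bottom  bias=-1
  edge (10, 6)→(2, 2): d=(-8,-4) top-left  bias=+0
    (2,1)@(5, 3): e=[2,18,4] → #
    (3,1)@(7, 3): e=[-6,18,12] → ·
    (2,2)@(5, 5): e=[30,6,-12] → ·
    (4,2)@(9, 5): e=[14,6,4] → #
    (5,2)@(11, 5): e=[6,6,12] → #
    (6,2)@(13, 5): e=[-2,6,20] → ·
    (4,3)@(9, 7): e=[42,-6,-12] → ·
    (5,3)@(11, 7): e=[34,-6,-4] → ·
  covered (3 px):
    · · · · · · · · · · ·
    · · # · · · · · · · ·
    · · · · # # · · · · ·
    · · · · · · · · · · ·
    · · · · · · · · · · ·
T1:
  2·area = 144
  edge (20, 8)→(2, 8): d=(-18,0) right/bottom  bias=-1
  edge (2, 8)→(10, 0): d=(8,-8) top-left  bias=+0
  edge (10, 0)→(20, 8): d=(10,8) right/bottom  bias=-1
    (4,0)@(9, 1): e=[126,0,18] → #  [on edge]
    (5,0)@(11, 1): e=[126,16,2] → #
    (6,0)@(13, 1): e=[126,32,-14] → ·
    (3,1)@(7, 3): e=[90,0,54] → #  [on edge]
    (6,1)@(13, 3): e=[90,48,6] → #
    (7,1)@(15, 3): e=[90,64,-10] → ·
    (2,2)@(5, 5): e=[54,0,90] → #  [on edge]
    (7,2)@(15, 5): e=[54,80,10] → #
    (8,2)@(17, 5): e=[54,96,-6] → ·
    (1,3)@(3, 7): e=[18,0,126] → #  [on edge]
    (8,3)@(17, 7): e=[18,112,14] → #
    (9,3)@(19, 7): e=[18,128,-2] → ·
    (0,4)@(1, 9): e=[-18,0,162] → ·  [on edge]
  covered (20 px):
    · · · · # # · · · · ·
    · · · # # # # · · · ·
    · · # # # # # # · · ·
    · # # # # # # # # · ·
    · · · · · · · · · · ·
T2:
  2·area = 60  (B↔C swapped to make it positive)
  edge (12, 6)→(12, 0): d=(0,-6) top-left  bias=+0
  edge (12, 0)→(22, 10): d=(10,10) right/bottom  bias=-1
  edge (22, 10)→(12, 6): d=(-10,-4) top-left  bias=+0
    (6,0)@(13, 1): e=[6,0,54] → ·  [on edge]
    (6,1)@(13, 3): e=[6,20,34] → #
    (7,1)@(15, 3): e=[18,0,42] → ·  [on edge]
    (6,2)@(13, 5): e=[6,40,14] → #
    (7,2)@(15, 5): e=[18,20,22] → #
    (8,2)@(17, 5): e=[30,0,30] → ·  [on edge]
    (6,3)@(13, 7): e=[6,60,-6] → ·
    (7,3)@(15, 7): e=[18,40,2] → #
    (8,3)@(17, 7): e=[30,20,10] → #
    (9,3)@(19, 7): e=[42,0,18] → ·  [on edge]
    (7,4)@(15, 9): e=[18,60,-18] → ·
    (8,4)@(17, 9): e=[30,40,-10] → ·
    (10,4)@(21, 9): e=[54,0,6] → ·  [on edge]
  covered (5 px):
    · · · · · · · · · · ·
    · · · · · · # · · · ·
    · · · · · · # # · · ·
    · · · · · · · # # · ·
    · · · · · · · · · · ·

Z-buffer (winner per pixel, '.' = empty):
  . . . . 1 1 . . . . .
  . . 0 1 1 1 2 . . . .
  . . 1 1 1 1 2 2 . . .
  . 1 1 1 1 1 1 2 2 . .
  . . . . . . . . . . .

Final: 0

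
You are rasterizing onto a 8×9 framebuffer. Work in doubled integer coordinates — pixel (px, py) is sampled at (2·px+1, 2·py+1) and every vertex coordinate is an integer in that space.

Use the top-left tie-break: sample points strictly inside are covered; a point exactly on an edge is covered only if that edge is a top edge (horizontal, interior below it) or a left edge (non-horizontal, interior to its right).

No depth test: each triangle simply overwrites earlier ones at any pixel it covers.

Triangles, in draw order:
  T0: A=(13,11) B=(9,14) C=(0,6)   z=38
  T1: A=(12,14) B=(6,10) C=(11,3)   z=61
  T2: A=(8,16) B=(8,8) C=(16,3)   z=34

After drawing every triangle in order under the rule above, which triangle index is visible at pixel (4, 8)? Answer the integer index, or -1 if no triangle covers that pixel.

T0:
  2·area = 59
  edge (13, 11)→(9, 14): d=(-4,3) right/bottom  bias=-1
  edge (9, 14)→(0, 6): d=(-9,-8) top-left  bias=+0
  edge (0, 6)→(13, 11): d=(13,5) right/bottom  bias=-1
    (2,4)@(5, 9): e=[32,13,14] → #
    (3,4)@(7, 9): e=[26,29,4] → #
    (4,4)@(9, 9): e=[20,45,-6] → ·
    (2,5)@(5, 11): e=[24,-5,40] → ·
    (3,5)@(7, 11): e=[18,11,30] → #
    (4,5)@(9, 11): e=[12,27,20] → #
    (5,5)@(11, 11): e=[6,43,10] → #
    (6,5)@(13, 11): e=[0,59,0] → ·  [on edge]
    (3,6)@(7, 13): e=[10,-7,56] → ·
    (4,6)@(9, 13): e=[4,9,46] → #
    (5,6)@(11, 13): e=[-2,25,36] → ·
    (4,7)@(9, 15): e=[-4,-9,72] → ·
    (2,8)@(5, 17): e=[0,-59,118] → ·  [on edge]
  covered (6 px):
    · · · · · · · ·
    · · · · · · · ·
    · · · · · · · ·
    · · · · · · · ·
    · · # # · · · ·
    · · · # # # · ·
    · · · · # · · ·
    · · · · · · · ·
    · · · · · · · ·
T1:
  2·area = 62
  edge (12, 14)→(6, 10): d=(-6,-4) top-left  bias=+0
  edge (6, 10)→(11, 3): d=(5,-7) top-left  bias=+0
  edge (11, 3)→(12, 14): d=(1,11) right/bottom  bias=-1
    (5,1)@(11, 3): e=[62,0,0] → ·  [on edge]
    (5,2)@(11, 5): e=[50,10,2] → #
    (6,2)@(13, 5): e=[58,24,-20] → ·
    (4,3)@(9, 7): e=[30,6,26] → #
    (6,3)@(13, 7): e=[46,34,-18] → ·
    (3,4)@(7, 9): e=[10,2,50] → #
    (6,4)@(13, 9): e=[34,44,-16] → ·
    (3,5)@(7, 11): e=[-2,12,52] → ·
    (4,5)@(9, 11): e=[6,26,30] → #
    (6,5)@(13, 11): e=[22,54,-14] → ·
    (4,6)@(9, 13): e=[-6,36,32] → ·
    (5,6)@(11, 13): e=[2,50,10] → #
    (0,8)@(1, 17): e=[-62,0,124] → ·  [on edge]
  covered (9 px):
    · · · · · · · ·
    · · · · · · · ·
    · · · · · # · ·
    · · · · # # · ·
    · · · # # # · ·
    · · · · # # · ·
    · · · · · # · ·
    · · · · · · · ·
    · · · · · · · ·
T2:
  2·area = 64
  edge (8, 16)→(8, 8): d=(0,-8) top-left  bias=+0
  edge (8, 8)→(16, 3): d=(8,-5) top-left  bias=+0
  edge (16, 3)→(8, 16): d=(-8,13) right/bottom  bias=-1
    (6,2)@(13, 5): e=[40,1,23] → #
    (7,2)@(15, 5): e=[56,11,-3] → ·
    (5,3)@(11, 7): e=[24,7,33] → #
    (7,3)@(15, 7): e=[56,27,-19] → ·
    (4,4)@(9, 9): e=[8,13,43] → #
    (6,4)@(13, 9): e=[40,33,-9] → ·
    (4,5)@(9, 11): e=[8,29,27] → #
    (6,5)@(13, 11): e=[40,49,-25] → ·
    (4,6)@(9, 13): e=[8,45,11] → #
    (5,6)@(11, 13): e=[24,55,-15] → ·
    (4,7)@(9, 15): e=[8,61,-5] → ·
  covered (8 px):
    · · · · · · · ·
    · · · · · · · ·
    · · · · · · # ·
    · · · · · # # ·
    · · · · # # · ·
    · · · · # # · ·
    · · · · # · · ·
    · · · · · · · ·
    · · · · · · · ·

Z-buffer (winner per pixel, '.' = empty):
  . . . . . . . .
  . . . . . . . .
  . . . . . 1 2 .
  . . . . 1 2 2 .
  . . 0 1 2 2 . .
  . . . 0 2 2 . .
  . . . . 2 1 . .
  . . . . . . . .
  . . . . . . . .

Answer: -1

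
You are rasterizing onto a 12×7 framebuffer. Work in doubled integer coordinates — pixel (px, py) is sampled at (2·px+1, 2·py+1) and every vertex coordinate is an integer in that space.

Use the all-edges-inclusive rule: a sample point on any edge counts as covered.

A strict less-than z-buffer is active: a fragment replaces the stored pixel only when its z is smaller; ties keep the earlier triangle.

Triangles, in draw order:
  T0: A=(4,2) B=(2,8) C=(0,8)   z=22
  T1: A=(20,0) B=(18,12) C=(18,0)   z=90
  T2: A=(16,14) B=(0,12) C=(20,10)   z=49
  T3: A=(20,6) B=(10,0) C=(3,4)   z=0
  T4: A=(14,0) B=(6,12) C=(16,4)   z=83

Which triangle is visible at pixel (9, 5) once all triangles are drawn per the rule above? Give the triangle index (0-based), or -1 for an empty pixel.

T0:
  2·area = 12
  edge (4, 2)→(2, 8): d=(-2,6) inclusive
  edge (2, 8)→(0, 8): d=(-2,0) inclusive
  edge (0, 8)→(4, 2): d=(4,-6) inclusive
    (1,2)@(3, 5): e=[0,6,6] → █  [on edge]
    (2,2)@(5, 5): e=[-12,6,18] → ·
    (0,3)@(1, 7): e=[8,2,2] → █
    (1,3)@(3, 7): e=[-4,2,14] → ·
    (0,4)@(1, 9): e=[4,-2,10] → ·
    (0,5)@(1, 11): e=[0,-6,18] → ·  [on edge]
  covered (2 px):
    · · · · · · · · · · · ·
    · · · · · · · · · · · ·
    · █ · · · · · · · · · ·
    █ · · · · · · · · · · ·
    · · · · · · · · · · · ·
    · · · · · · · · · · · ·
    · · · · · · · · · · · ·
T1:
  2·area = 24
  edge (20, 0)→(18, 12): d=(-2,12) inclusive
  edge (18, 12)→(18, 0): d=(0,-12) inclusive
  edge (18, 0)→(20, 0): d=(2,0) inclusive
    (9,0)@(19, 1): e=[10,12,2] → █
    (10,0)@(21, 1): e=[-14,36,2] → ·
    (9,1)@(19, 3): e=[6,12,6] → █
    (10,1)@(21, 3): e=[-18,36,6] → ·
    (9,2)@(19, 5): e=[2,12,10] → █
    (10,2)@(21, 5): e=[-22,36,10] → ·
    (9,3)@(19, 7): e=[-2,12,14] → ·
  covered (3 px):
    · · · · · · · · · █ · ·
    · · · · · · · · · █ · ·
    · · · · · · · · · █ · ·
    · · · · · · · · · · · ·
    · · · · · · · · · · · ·
    · · · · · · · · · · · ·
    · · · · · · · · · · · ·
T2:
  2·area = 72
  edge (16, 14)→(0, 12): d=(-16,-2) inclusive
  edge (0, 12)→(20, 10): d=(20,-2) inclusive
  edge (20, 10)→(16, 14): d=(-4,4) inclusive
    (11,3)@(23, 7): e=[126,-54,0] → ·  [on edge]
    (10,4)@(21, 9): e=[90,-18,0] → ·  [on edge]
    (5,5)@(11, 11): e=[38,2,32] → █
    (6,5)@(13, 11): e=[42,6,24] → █
    (7,5)@(15, 11): e=[46,10,16] → █
    (8,5)@(17, 11): e=[50,14,8] → █
    (9,5)@(19, 11): e=[54,18,0] → █  [on edge]
    (10,5)@(21, 11): e=[58,22,-8] → ·
    (4,6)@(9, 13): e=[2,38,32] → █
    (8,6)@(17, 13): e=[18,54,0] → █  [on edge]
    (9,6)@(19, 13): e=[22,58,-8] → ·
  covered (10 px):
    · · · · · · · · · · · ·
    · · · · · · · · · · · ·
    · · · · · · · · · · · ·
    · · · · · · · · · · · ·
    · · · · · · · · · · · ·
    · · · · · █ █ █ █ █ · ·
    · · · · █ █ █ █ █ · · ·
T3:
  2·area = 82  (B↔C swapped to make it positive)
  edge (20, 6)→(3, 4): d=(-17,-2) inclusive
  edge (3, 4)→(10, 0): d=(7,-4) inclusive
  edge (10, 0)→(20, 6): d=(10,6) inclusive
    (4,0)@(9, 1): e=[63,3,16] → █
    (5,0)@(11, 1): e=[67,11,4] → █
    (6,0)@(13, 1): e=[71,19,-8] → ·
    (2,1)@(5, 3): e=[21,1,60] → █
    (3,1)@(7, 3): e=[25,9,48] → █
    (6,1)@(13, 3): e=[37,33,12] → █
    (7,1)@(15, 3): e=[41,41,0] → █  [on edge]
    (8,1)@(17, 3): e=[45,49,-12] → ·
    (2,2)@(5, 5): e=[-13,15,80] → ·
    (3,2)@(7, 5): e=[-9,23,68] → ·
    (4,2)@(9, 5): e=[-5,31,56] → ·
    (5,2)@(11, 5): e=[-1,39,44] → ·
  covered (11 px):
    · · · · █ █ · · · · · ·
    · · █ █ █ █ █ █ · · · ·
    · · · · · · █ █ █ · · ·
    · · · · · · · · · · · ·
    · · · · · · · · · · · ·
    · · · · · · · · · · · ·
    · · · · · · · · · · · ·
T4:
  2·area = 56  (B↔C swapped to make it positive)
  edge (14, 0)→(16, 4): d=(2,4) inclusive
  edge (16, 4)→(6, 12): d=(-10,8) inclusive
  edge (6, 12)→(14, 0): d=(8,-12) inclusive
    (6,1)@(13, 3): e=[10,34,12] → █
    (7,1)@(15, 3): e=[2,18,36] → █
    (8,1)@(17, 3): e=[-6,2,60] → ·
    (5,2)@(11, 5): e=[22,30,4] → █
    (7,2)@(15, 5): e=[6,-2,52] → ·
    (5,3)@(11, 7): e=[26,10,20] → █
    (6,3)@(13, 7): e=[18,-6,44] → ·
    (4,4)@(9, 9): e=[38,6,12] → █
    (5,4)@(11, 9): e=[30,-10,36] → ·
    (3,5)@(7, 11): e=[50,2,4] → █
    (4,5)@(9, 11): e=[42,-14,28] → ·
    (3,6)@(7, 13): e=[54,-18,20] → ·
  covered (7 px):
    · · · · · · · · · · · ·
    · · · · · · █ █ · · · ·
    · · · · · █ █ · · · · ·
    · · · · · █ · · · · · ·
    · · · · █ · · · · · · ·
    · · · █ · · · · · · · ·
    · · · · · · · · · · · ·

Z-buffer (winner per pixel, '.' = empty):
  . . . . 3 3 . . . 1 . .
  . . 3 3 3 3 3 3 . 1 . .
  . 0 . . . 4 3 3 3 1 . .
  0 . . . . 4 . . . . . .
  . . . . 4 . . . . . . .
  . . . 4 . 2 2 2 2 2 . .
  . . . . 2 2 2 2 2 . . .

Answer: 2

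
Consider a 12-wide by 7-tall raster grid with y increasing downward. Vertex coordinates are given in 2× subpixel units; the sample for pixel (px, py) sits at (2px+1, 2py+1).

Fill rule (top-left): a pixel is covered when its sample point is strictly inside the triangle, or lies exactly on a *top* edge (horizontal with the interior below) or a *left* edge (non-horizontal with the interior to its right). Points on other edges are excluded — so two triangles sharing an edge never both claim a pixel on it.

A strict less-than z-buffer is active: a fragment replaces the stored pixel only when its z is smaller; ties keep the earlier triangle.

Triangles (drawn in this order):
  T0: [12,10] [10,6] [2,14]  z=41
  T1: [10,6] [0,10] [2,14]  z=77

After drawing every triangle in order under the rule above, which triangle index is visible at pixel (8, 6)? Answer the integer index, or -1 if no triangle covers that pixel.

T0:
  2·area = 48  (B↔C swapped to make it positive)
  edge (12, 10)→(2, 14): d=(-10,4) right/bottom  bias=-1
  edge (2, 14)→(10, 6): d=(8,-8) top-left  bias=+0
  edge (10, 6)→(12, 10): d=(2,4) right/bottom  bias=-1
    (7,0)@(15, 1): e=[78,0,-30] → .  [on edge]
    (6,1)@(13, 3): e=[66,0,-18] → .  [on edge]
    (5,2)@(11, 5): e=[54,0,-6] → .  [on edge]
    (4,3)@(9, 7): e=[42,0,6] → X  [on edge]
    (5,3)@(11, 7): e=[34,16,-2] → .
    (3,4)@(7, 9): e=[30,0,18] → X  [on edge]
    (5,4)@(11, 9): e=[14,32,2] → X
    (6,4)@(13, 9): e=[6,48,-6] → .
    (2,5)@(5, 11): e=[18,0,30] → X  [on edge]
    (5,5)@(11, 11): e=[-6,48,6] → .
    (1,6)@(3, 13): e=[6,0,42] → X  [on edge]
    (2,6)@(5, 13): e=[-2,16,34] → .
  covered (8 px):
    . . . . . . . . . . . .
    . . . . . . . . . . . .
    . . . . . . . . . . . .
    . . . . X . . . . . . .
    . . . X X X . . . . . .
    . . X X X . . . . . . .
    . X . . . . . . . . . .
T1:
  2·area = 48  (B↔C swapped to make it positive)
  edge (10, 6)→(2, 14): d=(-8,8) right/bottom  bias=-1
  edge (2, 14)→(0, 10): d=(-2,-4) top-left  bias=+0
  edge (0, 10)→(10, 6): d=(10,-4) top-left  bias=+0
    (7,0)@(15, 1): e=[0,78,-30] → .  [on edge]
    (6,1)@(13, 3): e=[0,66,-18] → .  [on edge]
    (5,2)@(11, 5): e=[0,54,-6] → .  [on edge]
    (4,3)@(9, 7): e=[0,42,6] → .  [on edge]
    (1,4)@(3, 9): e=[32,14,2] → X
    (2,4)@(5, 9): e=[16,22,10] → X
    (3,4)@(7, 9): e=[0,30,18] → .  [on edge]
    (0,5)@(1, 11): e=[32,2,14] → X
    (2,5)@(5, 11): e=[0,18,30] → .  [on edge]
    (0,6)@(1, 13): e=[16,-2,34] → .
    (1,6)@(3, 13): e=[0,6,42] → .  [on edge]
  covered (4 px):
    . . . . . . . . . . . .
    . . . . . . . . . . . .
    . . . . . . . . . . . .
    . . . . . . . . . . . .
    . X X . . . . . . . . .
    X X . . . . . . . . . .
    . . . . . . . . . . . .

Z-buffer (winner per pixel, '.' = empty):
  . . . . . . . . . . . .
  . . . . . . . . . . . .
  . . . . . . . . . . . .
  . . . . 0 . . . . . . .
  . 1 1 0 0 0 . . . . . .
  1 1 0 0 0 . . . . . . .
  . 0 . . . . . . . . . .

Result: -1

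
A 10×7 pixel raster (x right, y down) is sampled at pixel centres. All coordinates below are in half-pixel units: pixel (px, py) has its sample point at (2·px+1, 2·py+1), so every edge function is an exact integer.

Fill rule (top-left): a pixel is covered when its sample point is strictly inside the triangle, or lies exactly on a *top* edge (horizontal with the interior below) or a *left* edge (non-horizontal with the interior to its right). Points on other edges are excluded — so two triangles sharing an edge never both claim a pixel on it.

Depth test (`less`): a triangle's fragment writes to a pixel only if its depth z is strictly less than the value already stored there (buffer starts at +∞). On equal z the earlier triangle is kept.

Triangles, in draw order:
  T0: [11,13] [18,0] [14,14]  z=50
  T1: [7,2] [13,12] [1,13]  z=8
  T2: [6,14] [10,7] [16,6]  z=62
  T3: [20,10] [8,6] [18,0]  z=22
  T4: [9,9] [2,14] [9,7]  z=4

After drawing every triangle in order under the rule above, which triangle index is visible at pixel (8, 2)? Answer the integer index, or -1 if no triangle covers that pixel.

T0:
  2·area = 46
  edge (11, 13)→(18, 0): d=(7,-13) top-left  bias=+0
  edge (18, 0)→(14, 14): d=(-4,14) right/bottom  bias=-1
  edge (14, 14)→(11, 13): d=(-3,-1) top-left  bias=+0
    (8,1)@(17, 3): e=[8,2,36] → #
    (9,1)@(19, 3): e=[34,-26,38] → ·
    (8,2)@(17, 5): e=[22,-6,30] → ·
    (7,3)@(15, 7): e=[10,14,22] → #
    (8,3)@(17, 7): e=[36,-14,24] → ·
    (7,4)@(15, 9): e=[24,6,16] → #
    (8,4)@(17, 9): e=[50,-22,18] → ·
    (2,5)@(5, 11): e=[-92,138,0] → ·  [on edge]
    (6,5)@(13, 11): e=[12,26,8] → #
    (7,5)@(15, 11): e=[38,-2,10] → ·
    (5,6)@(11, 13): e=[0,46,0] → #  [on edge]
    (7,6)@(15, 13): e=[52,-10,4] → ·
  covered (6 px):
    · · · · · · · · · ·
    · · · · · · · · # ·
    · · · · · · · · · ·
    · · · · · · · # · ·
    · · · · · · · # · ·
    · · · · · · # · · ·
    · · · · · # # · · ·
T1:
  2·area = 126
  edge (7, 2)→(13, 12): d=(6,10) right/bottom  bias=-1
  edge (13, 12)→(1, 13): d=(-12,1) right/bottom  bias=-1
  edge (1, 13)→(7, 2): d=(6,-11) top-left  bias=+0
    (3,1)@(7, 3): e=[6,114,6] → #
    (4,1)@(9, 3): e=[-14,112,28] → ·
    (3,2)@(7, 5): e=[18,90,18] → #
    (4,2)@(9, 5): e=[-2,88,40] → ·
    (2,3)@(5, 7): e=[50,68,8] → #
    (4,3)@(9, 7): e=[10,64,52] → #
    (5,3)@(11, 7): e=[-10,62,74] → ·
    (2,4)@(5, 9): e=[62,44,20] → #
    (5,4)@(11, 9): e=[2,38,86] → #
    (6,4)@(13, 9): e=[-18,36,108] → ·
    (1,5)@(3, 11): e=[94,22,10] → #
    (6,5)@(13, 11): e=[-6,12,120] → ·
    (0,6)@(1, 13): e=[126,0,0] → ·  [on edge]
  covered (14 px):
    · · · · · · · · · ·
    · · · # · · · · · ·
    · · · # · · · · · ·
    · · # # # · · · · ·
    · · # # # # · · · ·
    · # # # # # · · · ·
    · · · · · · · · · ·
T2:
  2·area = 38
  edge (6, 14)→(10, 7): d=(4,-7) top-left  bias=+0
  edge (10, 7)→(16, 6): d=(6,-1) top-left  bias=+0
  edge (16, 6)→(6, 14): d=(-10,8) right/bottom  bias=-1
    (5,3)@(11, 7): e=[7,1,30] → #
    (6,3)@(13, 7): e=[21,3,14] → #
    (7,3)@(15, 7): e=[35,5,-2] → ·
    (4,4)@(9, 9): e=[1,11,26] → #
    (6,4)@(13, 9): e=[29,15,-6] → ·
    (4,5)@(9, 11): e=[9,23,6] → #
    (5,5)@(11, 11): e=[23,25,-10] → ·
    (3,6)@(7, 13): e=[3,33,2] → #
    (4,6)@(9, 13): e=[17,35,-14] → ·
  covered (6 px):
    · · · · · · · · · ·
    · · · · · · · · · ·
    · · · · · · · · · ·
    · · · · · # # · · ·
    · · · · # # · · · ·
    · · · · # · · · · ·
    · · · # · · · · · ·
T3:
  2·area = 112
  edge (20, 10)→(8, 6): d=(-12,-4) top-left  bias=+0
  edge (8, 6)→(18, 0): d=(10,-6) top-left  bias=+0
  edge (18, 0)→(20, 10): d=(2,10) right/bottom  bias=-1
    (8,0)@(17, 1): e=[96,4,12] → #
    (9,0)@(19, 1): e=[104,16,-8] → ·
    (6,1)@(13, 3): e=[56,0,56] → #  [on edge]
    (7,1)@(15, 3): e=[64,12,36] → #
    (9,1)@(19, 3): e=[80,36,-4] → ·
    (2,2)@(5, 5): e=[0,-28,140] → ·  [on edge]
    (5,2)@(11, 5): e=[24,8,80] → #
    (9,2)@(19, 5): e=[56,56,0] → ·  [on edge]
    (5,3)@(11, 7): e=[0,28,84] → #  [on edge]
    (9,3)@(19, 7): e=[32,76,4] → #
    (1,4)@(3, 9): e=[-56,0,168] → ·  [on edge]
    (5,4)@(11, 9): e=[-24,48,88] → ·
    (8,4)@(17, 9): e=[0,84,28] → #  [on edge]
  covered (15 px):
    · · · · · · · · # ·
    · · · · · · # # # ·
    · · · · · # # # # ·
    · · · · · # # # # #
    · · · · · · · · # #
    · · · · · · · · · ·
    · · · · · · · · · ·
T4:
  2·area = 14
  edge (9, 9)→(2, 14): d=(-7,5) right/bottom  bias=-1
  edge (2, 14)→(9, 7): d=(7,-7) top-left  bias=+0
  edge (9, 7)→(9, 9): d=(0,2) right/bottom  bias=-1
    (4,0)@(9, 1): e=[56,-42,0] → ·  [on edge]
    (7,0)@(15, 1): e=[26,0,-12] → ·  [on edge]
    (4,1)@(9, 3): e=[42,-28,0] → ·  [on edge]
    (6,1)@(13, 3): e=[22,0,-8] → ·  [on edge]
    (4,2)@(9, 5): e=[28,-14,0] → ·  [on edge]
    (5,2)@(11, 5): e=[18,0,-4] → ·  [on edge]
    (4,3)@(9, 7): e=[14,0,0] → ·  [on edge]
    (3,4)@(7, 9): e=[10,0,4] → #  [on edge]
    (4,4)@(9, 9): e=[0,14,0] → ·  [on edge]
    (2,5)@(5, 11): e=[6,0,8] → #  [on edge]
    (3,5)@(7, 11): e=[-4,14,4] → ·
    (4,5)@(9, 11): e=[-14,28,0] → ·  [on edge]
    (1,6)@(3, 13): e=[2,0,12] → #  [on edge]
    (4,6)@(9, 13): e=[-28,42,0] → ·  [on edge]
  covered (3 px):
    · · · · · · · · · ·
    · · · · · · · · · ·
    · · · · · · · · · ·
    · · · · · · · · · ·
    · · · # · · · · · ·
    · · # · · · · · · ·
    · # · · · · · · · ·

Z-buffer (winner per pixel, '.' = empty):
  . . . . . . . . 3 .
  . . . 1 . . 3 3 3 .
  . . . 1 . 3 3 3 3 .
  . . 1 1 1 3 3 3 3 3
  . . 1 4 1 1 . 0 3 3
  . 1 4 1 1 1 0 . . .
  . 4 . 2 . 0 0 . . .

Result: 3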